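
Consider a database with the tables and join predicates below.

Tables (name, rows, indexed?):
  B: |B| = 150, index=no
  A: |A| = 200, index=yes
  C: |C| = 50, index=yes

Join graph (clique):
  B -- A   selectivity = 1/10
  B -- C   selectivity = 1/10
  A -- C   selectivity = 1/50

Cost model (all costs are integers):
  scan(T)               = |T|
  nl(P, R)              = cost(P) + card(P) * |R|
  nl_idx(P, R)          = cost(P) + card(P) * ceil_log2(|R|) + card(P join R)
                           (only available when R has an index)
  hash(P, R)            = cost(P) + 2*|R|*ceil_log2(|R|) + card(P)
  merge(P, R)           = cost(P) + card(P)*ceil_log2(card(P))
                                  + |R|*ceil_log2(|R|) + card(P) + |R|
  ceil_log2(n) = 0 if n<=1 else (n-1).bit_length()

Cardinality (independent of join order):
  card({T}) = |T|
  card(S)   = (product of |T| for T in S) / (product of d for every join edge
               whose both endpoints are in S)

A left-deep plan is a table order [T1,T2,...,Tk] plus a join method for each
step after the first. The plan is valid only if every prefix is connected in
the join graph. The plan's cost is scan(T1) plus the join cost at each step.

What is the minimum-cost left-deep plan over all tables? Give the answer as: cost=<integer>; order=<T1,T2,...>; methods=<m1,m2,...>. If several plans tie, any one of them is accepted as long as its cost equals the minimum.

Selinger DP (subsets sized 1..n):
  {B}: scan cost=150, card=150
  {A}: scan cost=200, card=200
  {C}: scan cost=50, card=50
  {AB}: card=3000; try (B,hash)→2800, (A,merge)→3300, (B,merge)→3350, (A,hash)→3500, (A,nl_idx)→4350, (A,nl)→30150 …(+1); best=2800 via (B,hash)
  {BC}: card=750; try (C,hash)→900, (B,merge)→1750, (C,nl_idx)→1800, (C,merge)→1850, (B,hash)→2500, (B,nl)→7550 …(+1); best=900 via (C,hash)
  {AC}: card=200; try (A,nl_idx)→650, (C,hash)→1000, (C,nl_idx)→1600, (A,merge)→2200, (C,merge)→2350, (A,hash)→3300 …(+2); best=650 via (A,nl_idx)
  {ABC}: card=300; try (B,hash)→3250, (B,merge)→3800, (A,hash)→4850, (C,hash)→6400, (A,nl_idx)→7200, (A,merge)→10950 …(+5); best=3250 via (B,hash)

cost=3250; order=C,A,B; methods=nl_idx,hash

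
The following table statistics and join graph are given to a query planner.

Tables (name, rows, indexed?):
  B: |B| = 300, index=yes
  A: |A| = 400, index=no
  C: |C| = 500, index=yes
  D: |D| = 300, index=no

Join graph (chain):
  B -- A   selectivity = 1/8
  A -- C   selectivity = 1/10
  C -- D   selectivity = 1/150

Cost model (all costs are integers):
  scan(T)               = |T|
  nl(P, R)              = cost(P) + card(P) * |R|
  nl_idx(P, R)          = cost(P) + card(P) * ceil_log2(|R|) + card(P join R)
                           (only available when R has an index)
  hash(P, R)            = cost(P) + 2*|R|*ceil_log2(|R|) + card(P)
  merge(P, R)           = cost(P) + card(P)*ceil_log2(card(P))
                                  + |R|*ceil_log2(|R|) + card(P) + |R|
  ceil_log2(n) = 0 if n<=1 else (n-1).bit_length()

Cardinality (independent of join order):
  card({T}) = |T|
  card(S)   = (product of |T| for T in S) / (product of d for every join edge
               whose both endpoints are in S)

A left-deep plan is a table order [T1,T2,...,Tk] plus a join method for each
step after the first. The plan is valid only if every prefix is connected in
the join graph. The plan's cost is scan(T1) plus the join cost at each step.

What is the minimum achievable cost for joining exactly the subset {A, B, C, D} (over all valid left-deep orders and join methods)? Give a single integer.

57600

Selinger DP over subsets of {A,B,C,D}:
  {B}: scan cost=300, card=300
  {A}: scan cost=400, card=400
  {C}: scan cost=500, card=500
  {D}: scan cost=300, card=300
  {AB}: card=15000; try (B,hash)→6200, (A,merge)→7300, (B,merge)→7400, (A,hash)→7800, (B,nl_idx)→19000, (A,nl)→120300 …(+1); best=6200 via (B,hash)
  {AC}: card=20000; try (A,hash)→8200, (C,merge)→9400, (A,merge)→9500, (C,hash)→9800, (C,nl_idx)→24000, (C,nl)→200400 …(+1); best=8200 via (A,hash)
  {CD}: card=1000; try (C,nl_idx)→4000, (D,hash)→6400, (C,merge)→8300, (D,merge)→8500, (C,hash)→9600, (C,nl)→150300 …(+1); best=4000 via (C,nl_idx)
  {ABC}: card=750000; try (C,hash)→30200, (B,hash)→33600, (C,merge)→236200, (B,merge)→331200, (C,nl_idx)→891200, (B,nl_idx)→938200 …(+2); best=30200 via (C,hash)
  {ACD}: card=40000; try (A,hash)→12200, (A,merge)→19000, (D,hash)→33600, (D,merge)→331200, (A,nl)→404000, (D,nl)→6008200; best=12200 via (A,hash)
  {ABCD}: card=1500000; try (B,hash)→57600, (B,merge)→695200, (D,hash)→785600, (B,nl_idx)→1872200, (B,nl)→12012200, (D,merge)→15783200 …(+1); best=57600 via (B,hash)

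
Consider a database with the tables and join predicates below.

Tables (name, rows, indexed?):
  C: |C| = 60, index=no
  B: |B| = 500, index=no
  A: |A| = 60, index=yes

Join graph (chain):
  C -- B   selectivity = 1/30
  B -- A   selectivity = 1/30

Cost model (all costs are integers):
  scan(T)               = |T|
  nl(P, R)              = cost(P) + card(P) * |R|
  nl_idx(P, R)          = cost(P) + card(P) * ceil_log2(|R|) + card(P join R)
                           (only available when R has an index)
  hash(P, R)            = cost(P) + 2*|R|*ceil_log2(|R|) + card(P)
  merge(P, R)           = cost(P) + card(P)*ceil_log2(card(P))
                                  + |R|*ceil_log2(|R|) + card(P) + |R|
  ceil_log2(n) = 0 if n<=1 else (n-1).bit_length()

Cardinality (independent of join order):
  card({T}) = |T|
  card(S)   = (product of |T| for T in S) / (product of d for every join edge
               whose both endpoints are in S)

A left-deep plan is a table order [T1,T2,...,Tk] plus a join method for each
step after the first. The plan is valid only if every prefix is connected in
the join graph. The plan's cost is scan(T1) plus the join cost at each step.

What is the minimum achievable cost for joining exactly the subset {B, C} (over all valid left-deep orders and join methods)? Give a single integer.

Selinger DP over subsets of {B,C}:
  {C}: scan cost=60, card=60
  {B}: scan cost=500, card=500
  {BC}: card=1000; try (C,hash)→1720, (B,merge)→5480, (C,merge)→5920, (B,hash)→9120, (B,nl)→30060, (C,nl)→30500; best=1720 via (C,hash)

1720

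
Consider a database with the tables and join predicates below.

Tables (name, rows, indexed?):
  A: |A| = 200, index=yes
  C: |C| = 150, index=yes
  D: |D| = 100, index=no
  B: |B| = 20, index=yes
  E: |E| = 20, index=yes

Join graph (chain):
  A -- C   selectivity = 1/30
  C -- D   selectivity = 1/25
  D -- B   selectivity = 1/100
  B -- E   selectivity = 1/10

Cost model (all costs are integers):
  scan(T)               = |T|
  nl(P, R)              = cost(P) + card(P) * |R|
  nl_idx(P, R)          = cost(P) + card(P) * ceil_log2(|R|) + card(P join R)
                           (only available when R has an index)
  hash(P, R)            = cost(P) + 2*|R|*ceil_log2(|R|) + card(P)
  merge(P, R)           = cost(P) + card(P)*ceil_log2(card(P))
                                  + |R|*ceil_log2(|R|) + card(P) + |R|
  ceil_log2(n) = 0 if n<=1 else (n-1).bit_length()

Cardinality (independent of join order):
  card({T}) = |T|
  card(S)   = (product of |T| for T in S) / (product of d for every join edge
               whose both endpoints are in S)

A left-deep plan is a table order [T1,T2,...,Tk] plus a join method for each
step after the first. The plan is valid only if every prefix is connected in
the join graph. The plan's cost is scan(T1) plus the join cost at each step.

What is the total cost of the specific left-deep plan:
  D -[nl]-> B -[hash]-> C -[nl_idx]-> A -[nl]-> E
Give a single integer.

22280

step 1: scan D: cost=100, card=100
step 2: join B via nl
    card(P join B) = 100*20/(100) = 20
    cost = 100 + 100*20 = 2100
step 3: join C via hash
    card(P join C) = 20*150/(25) = 120
    cost = 2100 + 2*150*8 + 20 = 4520
step 4: join A via nl_idx
    card(P join A) = 120*200/(30) = 800
    cost = 4520 + 120*8 + 800 = 6280
step 5: join E via nl
    card(P join E) = 800*20/(10) = 1600
    cost = 6280 + 800*20 = 22280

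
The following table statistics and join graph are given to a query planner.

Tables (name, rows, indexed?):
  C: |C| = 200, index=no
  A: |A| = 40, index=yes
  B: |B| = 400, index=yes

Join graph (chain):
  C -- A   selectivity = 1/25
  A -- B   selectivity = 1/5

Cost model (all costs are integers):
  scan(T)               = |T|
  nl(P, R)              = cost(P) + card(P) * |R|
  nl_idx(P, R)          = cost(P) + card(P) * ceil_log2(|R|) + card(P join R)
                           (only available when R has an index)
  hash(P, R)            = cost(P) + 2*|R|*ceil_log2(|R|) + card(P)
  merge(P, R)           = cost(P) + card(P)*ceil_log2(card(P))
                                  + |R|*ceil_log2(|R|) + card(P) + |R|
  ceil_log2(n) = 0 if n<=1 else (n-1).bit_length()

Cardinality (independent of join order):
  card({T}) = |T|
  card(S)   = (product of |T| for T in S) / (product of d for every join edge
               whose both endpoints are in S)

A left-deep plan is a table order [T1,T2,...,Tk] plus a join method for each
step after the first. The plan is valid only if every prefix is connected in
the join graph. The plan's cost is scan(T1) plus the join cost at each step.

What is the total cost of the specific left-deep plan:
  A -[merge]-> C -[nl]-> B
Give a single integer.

step 1: scan A: cost=40, card=40
step 2: join C via merge
    card(P join C) = 40*200/(25) = 320
    cost = 40 + 40*6 + 200*8 + 40 + 200 = 2120
step 3: join B via nl
    card(P join B) = 320*400/(5) = 25600
    cost = 2120 + 320*400 = 130120

130120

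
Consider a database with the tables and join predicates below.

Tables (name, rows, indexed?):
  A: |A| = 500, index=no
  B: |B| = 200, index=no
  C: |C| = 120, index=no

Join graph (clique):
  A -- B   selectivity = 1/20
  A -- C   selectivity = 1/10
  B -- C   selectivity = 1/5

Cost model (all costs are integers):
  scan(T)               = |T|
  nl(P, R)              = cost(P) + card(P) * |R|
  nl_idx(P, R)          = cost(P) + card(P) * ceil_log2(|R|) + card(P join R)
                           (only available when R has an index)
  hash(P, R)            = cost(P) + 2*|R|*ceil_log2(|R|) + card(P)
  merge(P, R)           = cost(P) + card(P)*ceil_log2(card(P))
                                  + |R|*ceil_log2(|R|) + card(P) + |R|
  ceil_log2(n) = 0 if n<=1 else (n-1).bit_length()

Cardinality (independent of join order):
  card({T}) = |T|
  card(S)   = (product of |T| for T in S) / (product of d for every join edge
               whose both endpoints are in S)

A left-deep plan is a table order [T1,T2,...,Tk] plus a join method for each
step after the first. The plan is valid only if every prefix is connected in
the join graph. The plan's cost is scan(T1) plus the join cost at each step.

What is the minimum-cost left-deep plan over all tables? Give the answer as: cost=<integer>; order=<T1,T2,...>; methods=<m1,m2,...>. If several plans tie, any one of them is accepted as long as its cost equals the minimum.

cost=10880; order=A,B,C; methods=hash,hash

Selinger DP (subsets sized 1..n):
  {A}: scan cost=500, card=500
  {B}: scan cost=200, card=200
  {C}: scan cost=120, card=120
  {AB}: card=5000; try (B,hash)→4200, (A,merge)→7000, (B,merge)→7300, (A,hash)→9400, (A,nl)→100200, (B,nl)→100500; best=4200 via (B,hash)
  {AC}: card=6000; try (C,hash)→2680, (A,merge)→6080, (C,merge)→6460, (A,hash)→9240, (A,nl)→60120, (C,nl)→60500; best=2680 via (C,hash)
  {BC}: card=4800; try (C,hash)→2080, (B,merge)→2880, (C,merge)→2960, (B,hash)→3440, (B,nl)→24120, (C,nl)→24200; best=2080 via (C,hash)
  {ABC}: card=12000; try (C,hash)→10880, (B,hash)→11880, (A,hash)→15880, (A,merge)→74280, (C,merge)→75160, (B,merge)→88480 …(+3); best=10880 via (C,hash)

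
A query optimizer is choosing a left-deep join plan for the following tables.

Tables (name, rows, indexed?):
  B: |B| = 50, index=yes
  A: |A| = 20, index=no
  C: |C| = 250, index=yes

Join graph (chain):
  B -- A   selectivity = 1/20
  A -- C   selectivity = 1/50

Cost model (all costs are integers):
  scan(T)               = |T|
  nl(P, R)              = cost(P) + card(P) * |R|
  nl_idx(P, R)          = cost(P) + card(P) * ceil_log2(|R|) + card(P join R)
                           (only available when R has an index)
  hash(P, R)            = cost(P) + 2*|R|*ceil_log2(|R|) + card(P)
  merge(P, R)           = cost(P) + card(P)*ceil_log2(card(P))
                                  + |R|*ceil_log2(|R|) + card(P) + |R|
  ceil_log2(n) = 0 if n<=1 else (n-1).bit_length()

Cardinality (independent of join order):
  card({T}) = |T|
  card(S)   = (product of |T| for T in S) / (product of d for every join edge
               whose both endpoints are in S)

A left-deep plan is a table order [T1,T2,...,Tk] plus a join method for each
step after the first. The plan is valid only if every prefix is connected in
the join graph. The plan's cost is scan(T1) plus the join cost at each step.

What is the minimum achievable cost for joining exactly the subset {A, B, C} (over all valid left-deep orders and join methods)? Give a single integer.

Selinger DP over subsets of {A,B,C}:
  {B}: scan cost=50, card=50
  {A}: scan cost=20, card=20
  {C}: scan cost=250, card=250
  {AB}: card=50; try (B,nl_idx)→190, (A,hash)→300, (B,merge)→490, (A,merge)→520, (B,hash)→640, (B,nl)→1020 …(+1); best=190 via (B,nl_idx)
  {AC}: card=100; try (C,nl_idx)→280, (A,hash)→700, (C,merge)→2390, (A,merge)→2620, (C,hash)→4040, (C,nl)→5020 …(+1); best=280 via (C,nl_idx)
  {ABC}: card=250; try (C,nl_idx)→840, (B,hash)→980, (B,nl_idx)→1130, (B,merge)→1430, (C,merge)→2790, (C,hash)→4240 …(+2); best=840 via (C,nl_idx)

840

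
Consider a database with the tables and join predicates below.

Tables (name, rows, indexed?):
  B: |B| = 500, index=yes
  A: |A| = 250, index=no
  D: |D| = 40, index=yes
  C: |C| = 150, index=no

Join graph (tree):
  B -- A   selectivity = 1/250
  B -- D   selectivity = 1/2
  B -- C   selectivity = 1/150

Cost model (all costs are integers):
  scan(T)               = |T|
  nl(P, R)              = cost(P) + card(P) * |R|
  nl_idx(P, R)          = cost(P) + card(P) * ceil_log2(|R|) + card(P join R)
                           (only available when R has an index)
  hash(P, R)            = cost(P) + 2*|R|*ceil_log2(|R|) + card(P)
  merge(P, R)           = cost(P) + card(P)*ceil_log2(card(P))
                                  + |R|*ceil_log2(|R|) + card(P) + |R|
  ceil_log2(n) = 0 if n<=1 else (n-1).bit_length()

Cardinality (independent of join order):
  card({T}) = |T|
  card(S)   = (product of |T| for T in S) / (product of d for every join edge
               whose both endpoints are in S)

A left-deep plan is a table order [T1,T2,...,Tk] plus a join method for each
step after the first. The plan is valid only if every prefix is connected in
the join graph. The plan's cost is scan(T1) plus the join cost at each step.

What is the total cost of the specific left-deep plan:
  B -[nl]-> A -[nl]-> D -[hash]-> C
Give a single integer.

157900

step 1: scan B: cost=500, card=500
step 2: join A via nl
    card(P join A) = 500*250/(250) = 500
    cost = 500 + 500*250 = 125500
step 3: join D via nl
    card(P join D) = 500*40/(2) = 10000
    cost = 125500 + 500*40 = 145500
step 4: join C via hash
    card(P join C) = 10000*150/(150) = 10000
    cost = 145500 + 2*150*8 + 10000 = 157900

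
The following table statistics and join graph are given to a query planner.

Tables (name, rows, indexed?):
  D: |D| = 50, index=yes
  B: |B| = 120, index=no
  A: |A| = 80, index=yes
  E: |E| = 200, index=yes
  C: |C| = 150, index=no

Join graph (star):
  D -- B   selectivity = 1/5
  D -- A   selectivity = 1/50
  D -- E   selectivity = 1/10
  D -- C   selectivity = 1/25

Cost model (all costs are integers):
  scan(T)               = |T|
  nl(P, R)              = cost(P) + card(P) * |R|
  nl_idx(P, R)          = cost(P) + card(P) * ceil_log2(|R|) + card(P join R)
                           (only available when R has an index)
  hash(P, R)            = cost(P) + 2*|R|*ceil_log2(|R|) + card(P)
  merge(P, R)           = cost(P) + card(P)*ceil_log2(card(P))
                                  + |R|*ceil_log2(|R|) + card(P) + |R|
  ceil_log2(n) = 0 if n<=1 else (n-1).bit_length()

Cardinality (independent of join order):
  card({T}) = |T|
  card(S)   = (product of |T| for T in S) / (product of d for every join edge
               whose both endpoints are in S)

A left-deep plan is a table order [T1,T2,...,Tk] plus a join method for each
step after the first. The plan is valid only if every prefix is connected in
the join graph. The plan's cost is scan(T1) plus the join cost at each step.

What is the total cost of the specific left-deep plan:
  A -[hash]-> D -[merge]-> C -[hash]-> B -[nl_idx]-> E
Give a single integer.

step 1: scan A: cost=80, card=80
step 2: join D via hash
    card(P join D) = 80*50/(50) = 80
    cost = 80 + 2*50*6 + 80 = 760
step 3: join C via merge
    card(P join C) = 80*150/(25) = 480
    cost = 760 + 80*7 + 150*8 + 80 + 150 = 2750
step 4: join B via hash
    card(P join B) = 480*120/(5) = 11520
    cost = 2750 + 2*120*7 + 480 = 4910
step 5: join E via nl_idx
    card(P join E) = 11520*200/(10) = 230400
    cost = 4910 + 11520*8 + 230400 = 327470

327470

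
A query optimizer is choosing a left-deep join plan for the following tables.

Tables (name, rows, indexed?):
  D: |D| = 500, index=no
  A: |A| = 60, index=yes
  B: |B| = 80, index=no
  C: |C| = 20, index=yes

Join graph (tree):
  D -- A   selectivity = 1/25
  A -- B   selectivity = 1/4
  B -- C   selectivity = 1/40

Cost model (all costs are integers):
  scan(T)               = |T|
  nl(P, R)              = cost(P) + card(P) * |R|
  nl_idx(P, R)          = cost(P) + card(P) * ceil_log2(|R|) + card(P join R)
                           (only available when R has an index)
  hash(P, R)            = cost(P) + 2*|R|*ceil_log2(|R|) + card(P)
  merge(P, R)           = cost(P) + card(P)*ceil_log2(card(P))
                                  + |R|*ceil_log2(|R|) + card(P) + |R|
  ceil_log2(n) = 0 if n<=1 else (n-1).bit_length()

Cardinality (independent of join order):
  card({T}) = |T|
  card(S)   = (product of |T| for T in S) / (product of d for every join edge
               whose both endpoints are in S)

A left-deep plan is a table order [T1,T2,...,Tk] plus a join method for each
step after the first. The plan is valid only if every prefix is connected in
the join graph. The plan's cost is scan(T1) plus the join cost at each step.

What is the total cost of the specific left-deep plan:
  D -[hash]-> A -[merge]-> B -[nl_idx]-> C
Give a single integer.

step 1: scan D: cost=500, card=500
step 2: join A via hash
    card(P join A) = 500*60/(25) = 1200
    cost = 500 + 2*60*6 + 500 = 1720
step 3: join B via merge
    card(P join B) = 1200*80/(4) = 24000
    cost = 1720 + 1200*11 + 80*7 + 1200 + 80 = 16760
step 4: join C via nl_idx
    card(P join C) = 24000*20/(40) = 12000
    cost = 16760 + 24000*5 + 12000 = 148760

148760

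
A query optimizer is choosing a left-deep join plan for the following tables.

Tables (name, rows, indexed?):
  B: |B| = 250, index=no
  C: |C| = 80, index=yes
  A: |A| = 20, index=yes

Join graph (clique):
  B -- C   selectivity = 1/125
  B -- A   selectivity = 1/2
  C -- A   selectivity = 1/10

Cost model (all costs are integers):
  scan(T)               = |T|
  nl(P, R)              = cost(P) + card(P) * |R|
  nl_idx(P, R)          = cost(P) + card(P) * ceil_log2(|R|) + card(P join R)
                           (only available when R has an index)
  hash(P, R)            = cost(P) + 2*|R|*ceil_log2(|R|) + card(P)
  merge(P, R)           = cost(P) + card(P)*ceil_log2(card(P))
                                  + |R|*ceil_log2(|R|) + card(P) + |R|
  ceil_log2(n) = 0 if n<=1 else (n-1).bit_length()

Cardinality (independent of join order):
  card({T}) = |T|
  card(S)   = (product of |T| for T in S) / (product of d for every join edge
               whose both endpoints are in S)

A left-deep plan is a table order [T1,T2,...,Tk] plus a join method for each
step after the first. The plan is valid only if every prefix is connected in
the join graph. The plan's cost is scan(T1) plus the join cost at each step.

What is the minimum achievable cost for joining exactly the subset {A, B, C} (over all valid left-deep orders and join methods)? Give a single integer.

1980

Selinger DP over subsets of {A,B,C}:
  {B}: scan cost=250, card=250
  {C}: scan cost=80, card=80
  {A}: scan cost=20, card=20
  {BC}: card=160; try (C,hash)→1620, (C,nl_idx)→2160, (B,merge)→2970, (C,merge)→3140, (B,hash)→4160, (B,nl)→20080 …(+1); best=1620 via (C,hash)
  {AB}: card=2500; try (A,hash)→700, (B,merge)→2390, (A,merge)→2620, (A,nl_idx)→4000, (B,hash)→4040, (B,nl)→5020 …(+1); best=700 via (A,hash)
  {AC}: card=160; try (C,nl_idx)→320, (A,hash)→360, (A,nl_idx)→640, (C,merge)→780, (A,merge)→840, (C,hash)→1160 …(+2); best=320 via (C,nl_idx)
  {ABC}: card=160; try (A,hash)→1980, (A,nl_idx)→2580, (A,merge)→3180, (B,merge)→4010, (C,hash)→4320, (B,hash)→4480 …(+5); best=1980 via (A,hash)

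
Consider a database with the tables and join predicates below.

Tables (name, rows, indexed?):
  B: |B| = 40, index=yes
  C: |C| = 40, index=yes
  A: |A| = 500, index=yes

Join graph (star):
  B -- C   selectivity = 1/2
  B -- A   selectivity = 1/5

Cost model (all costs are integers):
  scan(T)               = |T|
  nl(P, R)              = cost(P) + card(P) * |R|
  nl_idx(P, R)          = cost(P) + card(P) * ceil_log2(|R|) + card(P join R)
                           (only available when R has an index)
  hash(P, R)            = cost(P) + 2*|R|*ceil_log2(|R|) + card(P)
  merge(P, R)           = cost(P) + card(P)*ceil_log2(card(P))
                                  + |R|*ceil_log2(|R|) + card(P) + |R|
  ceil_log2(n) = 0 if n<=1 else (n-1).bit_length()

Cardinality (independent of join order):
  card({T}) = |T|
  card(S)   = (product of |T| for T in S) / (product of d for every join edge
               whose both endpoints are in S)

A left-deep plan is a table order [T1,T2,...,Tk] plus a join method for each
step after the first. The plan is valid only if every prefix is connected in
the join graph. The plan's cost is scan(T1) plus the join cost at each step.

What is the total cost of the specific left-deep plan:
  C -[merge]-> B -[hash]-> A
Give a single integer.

step 1: scan C: cost=40, card=40
step 2: join B via merge
    card(P join B) = 40*40/(2) = 800
    cost = 40 + 40*6 + 40*6 + 40 + 40 = 600
step 3: join A via hash
    card(P join A) = 800*500/(5) = 80000
    cost = 600 + 2*500*9 + 800 = 10400

10400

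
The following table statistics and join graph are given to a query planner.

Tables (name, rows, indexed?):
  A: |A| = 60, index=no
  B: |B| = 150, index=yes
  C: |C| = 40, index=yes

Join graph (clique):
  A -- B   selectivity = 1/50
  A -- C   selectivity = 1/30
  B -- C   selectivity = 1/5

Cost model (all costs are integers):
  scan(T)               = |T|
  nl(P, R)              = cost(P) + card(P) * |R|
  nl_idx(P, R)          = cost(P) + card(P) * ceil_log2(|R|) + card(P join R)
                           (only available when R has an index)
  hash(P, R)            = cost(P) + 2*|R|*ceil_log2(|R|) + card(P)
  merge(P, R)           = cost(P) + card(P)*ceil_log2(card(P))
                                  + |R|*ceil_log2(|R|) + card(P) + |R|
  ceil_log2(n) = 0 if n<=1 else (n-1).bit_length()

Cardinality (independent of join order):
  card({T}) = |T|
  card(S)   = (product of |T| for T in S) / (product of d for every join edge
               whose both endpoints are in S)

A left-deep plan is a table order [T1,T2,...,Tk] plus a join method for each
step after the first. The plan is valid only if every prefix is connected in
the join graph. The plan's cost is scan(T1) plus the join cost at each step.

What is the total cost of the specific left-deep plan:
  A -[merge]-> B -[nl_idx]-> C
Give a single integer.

step 1: scan A: cost=60, card=60
step 2: join B via merge
    card(P join B) = 60*150/(50) = 180
    cost = 60 + 60*6 + 150*8 + 60 + 150 = 1830
step 3: join C via nl_idx
    card(P join C) = 180*40/(30*5) = 48
    cost = 1830 + 180*6 + 48 = 2958

2958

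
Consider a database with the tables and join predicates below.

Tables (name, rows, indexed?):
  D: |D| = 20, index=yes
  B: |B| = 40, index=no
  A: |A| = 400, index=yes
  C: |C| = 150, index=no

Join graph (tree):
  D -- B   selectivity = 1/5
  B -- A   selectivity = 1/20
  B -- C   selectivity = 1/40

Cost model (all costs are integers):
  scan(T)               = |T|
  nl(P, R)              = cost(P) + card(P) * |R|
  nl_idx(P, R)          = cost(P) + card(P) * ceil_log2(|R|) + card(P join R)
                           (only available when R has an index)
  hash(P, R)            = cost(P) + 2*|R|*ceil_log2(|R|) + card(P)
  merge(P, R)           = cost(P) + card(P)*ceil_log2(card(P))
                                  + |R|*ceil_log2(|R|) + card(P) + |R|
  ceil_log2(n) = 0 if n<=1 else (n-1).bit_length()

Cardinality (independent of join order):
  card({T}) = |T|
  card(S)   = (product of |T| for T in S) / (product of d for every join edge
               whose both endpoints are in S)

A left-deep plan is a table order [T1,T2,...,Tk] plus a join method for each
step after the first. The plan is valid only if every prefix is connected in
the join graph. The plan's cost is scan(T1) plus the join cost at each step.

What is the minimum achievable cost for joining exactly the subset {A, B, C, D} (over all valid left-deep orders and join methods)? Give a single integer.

Selinger DP over subsets of {A,B,C,D}:
  {D}: scan cost=20, card=20
  {B}: scan cost=40, card=40
  {A}: scan cost=400, card=400
  {C}: scan cost=150, card=150
  {BD}: card=160; try (D,hash)→280, (D,nl_idx)→400, (B,merge)→420, (D,merge)→440, (B,hash)→520, (B,nl)→820 …(+1); best=280 via (D,hash)
  {AB}: card=800; try (A,nl_idx)→1200, (B,hash)→1280, (A,merge)→4320, (B,merge)→4680, (A,hash)→7280, (A,nl)→16040 …(+1); best=1200 via (A,nl_idx)
  {BC}: card=150; try (B,hash)→780, (C,merge)→1670, (B,merge)→1780, (C,hash)→2480, (C,nl)→6040, (B,nl)→6150; best=780 via (B,hash)
  {ABD}: card=3200; try (D,hash)→2200, (A,nl_idx)→4920, (A,merge)→5720, (A,hash)→7640, (D,nl_idx)→8400, (D,merge)→10120 …(+2); best=2200 via (D,hash)
  {BCD}: card=600; try (D,hash)→1130, (D,nl_idx)→2130, (D,merge)→2250, (C,hash)→2840, (C,merge)→3070, (D,nl)→3780 …(+1); best=1130 via (D,hash)
  {ABC}: card=3000; try (C,hash)→4400, (A,nl_idx)→5130, (A,merge)→6130, (A,hash)→8130, (C,merge)→11350, (A,nl)→60780 …(+1); best=4400 via (C,hash)
  {ABCD}: card=12000; try (D,hash)→7600, (C,hash)→7800, (A,hash)→8930, (A,merge)→11730, (A,nl_idx)→18530, (D,nl_idx)→31400 …(+5); best=7600 via (D,hash)

7600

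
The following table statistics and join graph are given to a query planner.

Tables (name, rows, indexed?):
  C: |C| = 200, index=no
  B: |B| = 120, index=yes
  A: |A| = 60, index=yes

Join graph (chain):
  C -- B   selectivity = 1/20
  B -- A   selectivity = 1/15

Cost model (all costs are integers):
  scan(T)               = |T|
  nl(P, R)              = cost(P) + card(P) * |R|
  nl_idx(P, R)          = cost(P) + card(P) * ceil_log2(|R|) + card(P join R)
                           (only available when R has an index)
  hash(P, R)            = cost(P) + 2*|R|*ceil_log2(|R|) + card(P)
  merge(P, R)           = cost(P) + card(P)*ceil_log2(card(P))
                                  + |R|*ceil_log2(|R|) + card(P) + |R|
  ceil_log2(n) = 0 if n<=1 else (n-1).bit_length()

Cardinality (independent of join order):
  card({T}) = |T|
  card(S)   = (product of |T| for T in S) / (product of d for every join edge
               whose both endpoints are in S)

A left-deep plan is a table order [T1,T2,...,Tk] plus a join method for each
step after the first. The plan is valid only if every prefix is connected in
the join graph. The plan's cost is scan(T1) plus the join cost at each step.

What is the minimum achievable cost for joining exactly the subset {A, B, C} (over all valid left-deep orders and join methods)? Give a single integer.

4000

Selinger DP over subsets of {A,B,C}:
  {C}: scan cost=200, card=200
  {B}: scan cost=120, card=120
  {A}: scan cost=60, card=60
  {BC}: card=1200; try (B,hash)→2080, (B,nl_idx)→2800, (C,merge)→2880, (B,merge)→2960, (C,hash)→3440, (C,nl)→24120 …(+1); best=2080 via (B,hash)
  {AB}: card=480; try (B,nl_idx)→960, (A,hash)→960, (A,nl_idx)→1320, (B,merge)→1440, (A,merge)→1500, (B,hash)→1800 …(+2); best=960 via (B,nl_idx)
  {ABC}: card=4800; try (A,hash)→4000, (C,hash)→4640, (C,merge)→7560, (A,nl_idx)→14080, (A,merge)→16900, (A,nl)→74080 …(+1); best=4000 via (A,hash)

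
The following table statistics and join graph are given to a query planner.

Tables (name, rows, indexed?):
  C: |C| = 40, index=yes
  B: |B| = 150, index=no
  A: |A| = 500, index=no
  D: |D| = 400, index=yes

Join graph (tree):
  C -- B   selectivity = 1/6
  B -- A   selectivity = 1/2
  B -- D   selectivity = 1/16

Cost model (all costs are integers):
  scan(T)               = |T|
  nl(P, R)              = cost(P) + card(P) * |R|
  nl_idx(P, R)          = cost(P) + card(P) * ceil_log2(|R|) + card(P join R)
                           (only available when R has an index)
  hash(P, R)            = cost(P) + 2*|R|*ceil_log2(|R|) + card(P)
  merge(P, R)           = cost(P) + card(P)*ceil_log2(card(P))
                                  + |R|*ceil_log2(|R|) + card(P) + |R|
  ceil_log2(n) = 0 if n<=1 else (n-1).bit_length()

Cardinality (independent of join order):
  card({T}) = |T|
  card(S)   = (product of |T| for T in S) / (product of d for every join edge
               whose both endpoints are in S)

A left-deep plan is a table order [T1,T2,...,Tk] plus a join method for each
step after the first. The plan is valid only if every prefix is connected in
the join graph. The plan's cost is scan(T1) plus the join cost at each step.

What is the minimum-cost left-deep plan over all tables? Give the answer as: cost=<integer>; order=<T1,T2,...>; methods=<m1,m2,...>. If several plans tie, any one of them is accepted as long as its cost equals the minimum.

cost=41430; order=D,B,C,A; methods=hash,hash,hash

Selinger DP (subsets sized 1..n):
  {C}: scan cost=40, card=40
  {B}: scan cost=150, card=150
  {A}: scan cost=500, card=500
  {D}: scan cost=400, card=400
  {BC}: card=1000; try (C,hash)→780, (B,merge)→1670, (C,merge)→1780, (C,nl_idx)→2050, (B,hash)→2480, (B,nl)→6040 …(+1); best=780 via (C,hash)
  {AB}: card=37500; try (B,hash)→3400, (A,merge)→6500, (B,merge)→6850, (A,hash)→9300, (A,nl)→75150, (B,nl)→75500; best=3400 via (B,hash)
  {BD}: card=3750; try (B,hash)→3200, (D,nl_idx)→5250, (D,merge)→5500, (B,merge)→5750, (D,hash)→7500, (D,nl)→60150 …(+1); best=3200 via (B,hash)
  {ABC}: card=250000; try (A,hash)→10780, (A,merge)→16780, (C,hash)→41380, (C,nl_idx)→478400, (A,nl)→500780, (C,merge)→641180 …(+1); best=10780 via (A,hash)
  {BCD}: card=25000; try (C,hash)→7430, (D,hash)→8980, (D,merge)→15780, (D,nl_idx)→34780, (C,nl_idx)→50700, (C,merge)→52230 …(+2); best=7430 via (C,hash)
  {ABD}: card=937500; try (A,hash)→15950, (D,hash)→48100, (A,merge)→56950, (D,merge)→644900, (D,nl_idx)→1278400, (A,nl)→1878200 …(+1); best=15950 via (A,hash)
  {ABCD}: card=6250000; try (A,hash)→41430, (D,hash)→267980, (A,merge)→412430, (C,hash)→953930, (D,merge)→4764780, (D,nl_idx)→8510780 …(+5); best=41430 via (A,hash)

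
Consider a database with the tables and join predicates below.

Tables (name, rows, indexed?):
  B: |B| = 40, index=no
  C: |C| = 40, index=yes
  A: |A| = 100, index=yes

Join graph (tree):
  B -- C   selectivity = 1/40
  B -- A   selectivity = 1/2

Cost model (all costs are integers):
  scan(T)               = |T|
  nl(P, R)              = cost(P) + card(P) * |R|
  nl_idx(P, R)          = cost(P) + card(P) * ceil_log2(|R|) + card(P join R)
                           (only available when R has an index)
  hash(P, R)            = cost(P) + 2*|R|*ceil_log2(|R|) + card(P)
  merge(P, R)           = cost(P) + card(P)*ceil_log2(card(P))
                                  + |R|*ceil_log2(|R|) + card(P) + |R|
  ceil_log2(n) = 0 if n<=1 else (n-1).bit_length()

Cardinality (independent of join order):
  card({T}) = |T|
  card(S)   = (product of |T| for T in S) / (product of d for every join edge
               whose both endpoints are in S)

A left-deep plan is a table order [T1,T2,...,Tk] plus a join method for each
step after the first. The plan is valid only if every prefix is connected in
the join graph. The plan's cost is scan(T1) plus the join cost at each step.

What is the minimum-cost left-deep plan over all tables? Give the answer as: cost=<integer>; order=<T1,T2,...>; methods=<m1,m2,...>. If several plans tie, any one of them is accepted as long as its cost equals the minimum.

Selinger DP (subsets sized 1..n):
  {B}: scan cost=40, card=40
  {C}: scan cost=40, card=40
  {A}: scan cost=100, card=100
  {BC}: card=40; try (C,nl_idx)→320, (C,hash)→560, (B,hash)→560, (C,merge)→600, (B,merge)→600, (C,nl)→1640 …(+1); best=320 via (C,nl_idx)
  {AB}: card=2000; try (B,hash)→680, (A,merge)→1120, (B,merge)→1180, (A,hash)→1480, (A,nl_idx)→2320, (A,nl)→4040 …(+1); best=680 via (B,hash)
  {ABC}: card=2000; try (A,merge)→1400, (A,hash)→1760, (A,nl_idx)→2600, (C,hash)→3160, (A,nl)→4320, (C,nl_idx)→14680 …(+2); best=1400 via (A,merge)

cost=1400; order=B,C,A; methods=nl_idx,merge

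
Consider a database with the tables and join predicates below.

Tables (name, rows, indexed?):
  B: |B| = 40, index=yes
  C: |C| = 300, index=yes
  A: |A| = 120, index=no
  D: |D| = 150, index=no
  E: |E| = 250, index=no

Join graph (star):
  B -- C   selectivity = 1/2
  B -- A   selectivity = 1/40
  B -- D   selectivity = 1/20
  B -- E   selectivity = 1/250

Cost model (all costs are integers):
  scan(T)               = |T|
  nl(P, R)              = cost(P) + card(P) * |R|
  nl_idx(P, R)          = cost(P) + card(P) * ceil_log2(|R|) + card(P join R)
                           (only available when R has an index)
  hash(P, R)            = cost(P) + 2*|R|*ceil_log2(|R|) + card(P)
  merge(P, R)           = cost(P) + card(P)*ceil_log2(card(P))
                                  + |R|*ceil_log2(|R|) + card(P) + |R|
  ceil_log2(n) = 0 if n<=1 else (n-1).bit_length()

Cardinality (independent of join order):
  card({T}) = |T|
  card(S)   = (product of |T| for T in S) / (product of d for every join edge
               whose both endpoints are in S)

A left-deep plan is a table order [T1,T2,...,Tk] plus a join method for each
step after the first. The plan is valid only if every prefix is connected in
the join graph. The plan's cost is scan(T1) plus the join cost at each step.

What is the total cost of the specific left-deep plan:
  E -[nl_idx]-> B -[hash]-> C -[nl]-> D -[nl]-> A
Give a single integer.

6307230

step 1: scan E: cost=250, card=250
step 2: join B via nl_idx
    card(P join B) = 250*40/(250) = 40
    cost = 250 + 250*6 + 40 = 1790
step 3: join C via hash
    card(P join C) = 40*300/(2) = 6000
    cost = 1790 + 2*300*9 + 40 = 7230
step 4: join D via nl
    card(P join D) = 6000*150/(20) = 45000
    cost = 7230 + 6000*150 = 907230
step 5: join A via nl
    card(P join A) = 45000*120/(40) = 135000
    cost = 907230 + 45000*120 = 6307230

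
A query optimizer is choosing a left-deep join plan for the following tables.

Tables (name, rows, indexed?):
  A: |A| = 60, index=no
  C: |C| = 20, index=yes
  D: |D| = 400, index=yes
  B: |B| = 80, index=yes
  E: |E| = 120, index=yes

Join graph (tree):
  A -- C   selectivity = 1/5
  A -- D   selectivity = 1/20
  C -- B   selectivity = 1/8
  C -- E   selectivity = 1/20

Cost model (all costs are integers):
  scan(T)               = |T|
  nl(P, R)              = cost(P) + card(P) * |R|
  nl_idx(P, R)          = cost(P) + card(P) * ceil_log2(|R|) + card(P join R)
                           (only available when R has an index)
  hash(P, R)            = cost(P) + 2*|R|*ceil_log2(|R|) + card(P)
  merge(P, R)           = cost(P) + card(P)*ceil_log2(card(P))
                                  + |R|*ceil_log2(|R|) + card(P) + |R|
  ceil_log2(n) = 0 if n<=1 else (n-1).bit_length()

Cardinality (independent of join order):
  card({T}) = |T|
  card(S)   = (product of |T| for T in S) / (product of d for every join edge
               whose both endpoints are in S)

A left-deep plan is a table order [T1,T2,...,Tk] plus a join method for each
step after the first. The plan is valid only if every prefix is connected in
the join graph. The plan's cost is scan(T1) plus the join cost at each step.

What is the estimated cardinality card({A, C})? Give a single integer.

Tables in S: A(60), C(20)
Edges inside S: A-C(d=5)
numerator = 60 * 20 = 1200
denominator = 5 = 5
card(S) = 1200 / 5 = 240

240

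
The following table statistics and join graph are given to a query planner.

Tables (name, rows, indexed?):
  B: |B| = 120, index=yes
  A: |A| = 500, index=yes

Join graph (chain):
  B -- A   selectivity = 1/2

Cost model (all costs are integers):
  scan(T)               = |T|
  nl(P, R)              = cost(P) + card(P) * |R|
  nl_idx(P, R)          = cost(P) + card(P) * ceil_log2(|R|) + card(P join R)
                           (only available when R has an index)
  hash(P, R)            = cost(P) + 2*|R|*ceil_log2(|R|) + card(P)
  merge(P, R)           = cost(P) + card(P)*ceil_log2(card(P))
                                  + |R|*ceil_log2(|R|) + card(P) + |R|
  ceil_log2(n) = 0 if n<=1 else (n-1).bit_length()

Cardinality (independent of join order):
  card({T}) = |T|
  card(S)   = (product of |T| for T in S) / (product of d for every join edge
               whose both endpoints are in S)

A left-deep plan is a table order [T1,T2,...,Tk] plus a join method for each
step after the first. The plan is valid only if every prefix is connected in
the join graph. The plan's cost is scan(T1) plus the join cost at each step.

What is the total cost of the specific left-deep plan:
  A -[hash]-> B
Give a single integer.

2680

step 1: scan A: cost=500, card=500
step 2: join B via hash
    card(P join B) = 500*120/(2) = 30000
    cost = 500 + 2*120*7 + 500 = 2680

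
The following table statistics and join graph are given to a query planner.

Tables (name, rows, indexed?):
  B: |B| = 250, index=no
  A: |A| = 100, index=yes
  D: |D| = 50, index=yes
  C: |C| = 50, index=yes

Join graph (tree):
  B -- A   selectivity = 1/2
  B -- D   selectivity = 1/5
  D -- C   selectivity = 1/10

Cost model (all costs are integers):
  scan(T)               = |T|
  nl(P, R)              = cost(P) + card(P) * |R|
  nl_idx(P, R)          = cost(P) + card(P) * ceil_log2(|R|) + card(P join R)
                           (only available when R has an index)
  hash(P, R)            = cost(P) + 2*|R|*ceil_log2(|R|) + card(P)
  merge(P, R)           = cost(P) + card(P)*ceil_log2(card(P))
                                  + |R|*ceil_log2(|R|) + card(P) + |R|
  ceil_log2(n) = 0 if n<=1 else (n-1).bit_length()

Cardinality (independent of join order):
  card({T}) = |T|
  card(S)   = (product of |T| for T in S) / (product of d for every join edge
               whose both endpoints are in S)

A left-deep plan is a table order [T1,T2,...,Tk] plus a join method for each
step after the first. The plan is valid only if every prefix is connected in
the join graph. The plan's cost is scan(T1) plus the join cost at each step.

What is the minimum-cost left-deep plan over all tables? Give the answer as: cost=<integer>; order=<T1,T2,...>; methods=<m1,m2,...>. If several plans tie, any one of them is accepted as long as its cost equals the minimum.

Selinger DP (subsets sized 1..n):
  {B}: scan cost=250, card=250
  {A}: scan cost=100, card=100
  {D}: scan cost=50, card=50
  {C}: scan cost=50, card=50
  {AB}: card=12500; try (A,hash)→1900, (B,merge)→3150, (A,merge)→3300, (B,hash)→4200, (A,nl_idx)→14500, (B,nl)→25100 …(+1); best=1900 via (A,hash)
  {BD}: card=2500; try (D,hash)→1100, (B,merge)→2650, (D,merge)→2850, (B,hash)→4100, (D,nl_idx)→4250, (B,nl)→12550 …(+1); best=1100 via (D,hash)
  {CD}: card=250; try (D,nl_idx)→600, (C,nl_idx)→600, (D,hash)→700, (C,hash)→700, (D,merge)→750, (C,merge)→750 …(+2); best=600 via (D,nl_idx)
  {ABD}: card=125000; try (A,hash)→5000, (D,hash)→15000, (A,merge)→34400, (A,nl_idx)→143600, (D,merge)→189750, (D,nl_idx)→201900 …(+2); best=5000 via (A,hash)
  {BCD}: card=12500; try (C,hash)→4200, (B,hash)→4850, (B,merge)→5100, (C,nl_idx)→28600, (C,merge)→33950, (B,nl)→63100 …(+1); best=4200 via (C,hash)
  {ABCD}: card=625000; try (A,hash)→18100, (C,hash)→130600, (A,merge)→192500, (A,nl_idx)→716700, (A,nl)→1254200, (C,nl_idx)→1380000 …(+2); best=18100 via (A,hash)

cost=18100; order=B,D,C,A; methods=hash,hash,hash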